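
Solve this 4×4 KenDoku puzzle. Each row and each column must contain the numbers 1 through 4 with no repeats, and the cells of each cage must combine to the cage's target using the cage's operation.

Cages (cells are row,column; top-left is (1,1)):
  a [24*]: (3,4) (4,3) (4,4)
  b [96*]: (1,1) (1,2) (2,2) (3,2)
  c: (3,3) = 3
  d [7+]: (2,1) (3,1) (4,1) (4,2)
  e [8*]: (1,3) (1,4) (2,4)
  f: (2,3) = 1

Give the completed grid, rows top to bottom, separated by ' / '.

The 4 cells of cage b must have product 96, which forces (1,1) = 4.
F is a freebie, so (2,3) = 1.
C is a freebie, leaving (3,3) = 3.
Cage d needs sum 7; hence (4,2) = 1.
Column 3 already has 1; hence (1,3) = 2.
Cage e needs product 8, which forces (1,4) = 1.
Cage e needs product 8, which forces (2,4) = 4.
Cage d needs sum 7, leaving (3,1) = 1.
Column 4 now contains 4; hence (3,4) = 2.
Column 3 already has 2, so (4,3) = 4.
The 3 cells of cage a must have product 24, so (4,4) = 3.
2 is placed in row 1, which forces (1,2) = 3.
The 4 cells of cage d must have sum 7, so (2,1) = 3.
The 4 cells of cage b must have product 96, leaving (2,2) = 2.
Row 3 now contains 2; hence (3,2) = 4.
Row 4 already has 3, leaving (4,1) = 2.

4 3 2 1 / 3 2 1 4 / 1 4 3 2 / 2 1 4 3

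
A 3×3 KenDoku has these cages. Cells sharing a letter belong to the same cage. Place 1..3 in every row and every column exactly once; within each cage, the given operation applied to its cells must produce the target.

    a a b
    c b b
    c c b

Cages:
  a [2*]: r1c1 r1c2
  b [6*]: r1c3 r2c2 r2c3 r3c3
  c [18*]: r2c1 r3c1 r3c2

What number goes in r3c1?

Cage c has product 18; hence r2c1 = 3.
Cage b needs product 6, which forces r2c2 = 1.
3 is placed in row 2, which forces r2c3 = 2.
The 3 cells of cage c must have product 18, which forces r3c1 = 2.
The 3 cells of cage c must have product 18; hence r3c2 = 3.
Row 3 now contains 3, so r3c3 = 1.
2 is placed in column 1, which forces r1c1 = 1.
Column 2 now contains 1, which forces r1c2 = 2.
1 is placed in column 3, so r1c3 = 3.
The full grid is 1 2 3 / 3 1 2 / 2 3 1.

2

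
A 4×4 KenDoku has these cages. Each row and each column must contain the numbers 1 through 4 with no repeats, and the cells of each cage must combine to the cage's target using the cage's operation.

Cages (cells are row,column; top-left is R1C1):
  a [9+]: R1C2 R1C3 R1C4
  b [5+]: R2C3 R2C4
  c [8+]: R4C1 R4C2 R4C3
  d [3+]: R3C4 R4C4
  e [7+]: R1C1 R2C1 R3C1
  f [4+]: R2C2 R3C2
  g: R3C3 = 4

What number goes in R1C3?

3

G is a freebie, leaving R3C3 = 4.
The only place for 1 in row 1 is R1C1.
Cage e has sum 7, leaving R2C1 = 4.
Column 1 already has 1, so R3C1 = 2.
Row 3 now contains 2, so R3C4 = 1.
Column 1 now contains 4, leaving R4C1 = 3.
3 is placed in row 4, so R4C3 = 1.
Column 4 now contains 1, leaving R4C4 = 2.
The two cells of cage f must have sum 4, so R2C2 = 1.
Cage b needs two cells with sum 5, leaving R2C3 = 2.
Column 4 now contains 2, leaving R2C4 = 3.
1 is placed in row 3; hence R3C2 = 3.
1 is placed in row 4, leaving R4C2 = 4.
Column 2 already has 4; hence R1C2 = 2.
Column 3 now contains 2, leaving R1C3 = 3.
Column 4 now contains 3; hence R1C4 = 4.
The full grid is 1 2 3 4 / 4 1 2 3 / 2 3 4 1 / 3 4 1 2.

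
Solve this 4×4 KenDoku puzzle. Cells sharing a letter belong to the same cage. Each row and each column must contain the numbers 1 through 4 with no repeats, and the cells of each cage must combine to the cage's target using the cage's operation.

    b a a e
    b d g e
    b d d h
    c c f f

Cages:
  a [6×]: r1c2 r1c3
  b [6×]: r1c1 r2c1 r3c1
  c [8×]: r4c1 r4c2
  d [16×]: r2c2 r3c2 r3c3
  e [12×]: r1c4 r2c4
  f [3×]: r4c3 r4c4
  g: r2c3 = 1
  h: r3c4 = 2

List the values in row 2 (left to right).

G is a freebie, which forces r2c3 = 1.
Cage h is given, leaving r3c4 = 2.
1 is placed in column 3; hence r4c3 = 3.
Row 4 already has 3, which forces r4c4 = 1.
The two cells of cage a must have product 6, leaving r1c2 = 3.
Column 3 already has 3, leaving r1c3 = 2.
Row 1 now contains 3, leaving r1c4 = 4.
The 3 cells of cage d must have product 16, so r2c2 = 4.
4 is placed in column 4, leaving r2c4 = 3.
The 3 cells of cage d must have product 16; hence r3c2 = 1.
Row 3 already has 2, leaving r3c3 = 4.
4 is placed in column 2, leaving r4c2 = 2.
Row 1 now contains 2, so r1c1 = 1.
3 is placed in row 2; hence r2c1 = 2.
Row 3 now contains 1; hence r3c1 = 3.
Row 4 now contains 2; hence r4c1 = 4.
Filled in: 1 3 2 4 / 2 4 1 3 / 3 1 4 2 / 4 2 3 1.

2 4 1 3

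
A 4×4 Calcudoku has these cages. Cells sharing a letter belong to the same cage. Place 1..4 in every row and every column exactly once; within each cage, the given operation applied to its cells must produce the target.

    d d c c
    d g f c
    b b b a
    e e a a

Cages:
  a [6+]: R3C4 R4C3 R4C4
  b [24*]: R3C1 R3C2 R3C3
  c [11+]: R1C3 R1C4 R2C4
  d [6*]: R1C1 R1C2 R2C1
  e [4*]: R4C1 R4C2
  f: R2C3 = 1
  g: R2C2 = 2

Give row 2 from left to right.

The 3 cells of cage c must have sum 11, leaving R1C3 = 4.
Cage c has sum 11; hence R1C4 = 3.
Cage g is a single given cell; hence R2C2 = 2.
Cage f is given, which forces R2C3 = 1.
The 3 cells of cage c must have sum 11, so R2C4 = 4.
The 3 cells of cage d must have product 6, leaving R1C1 = 2.
2 is placed in column 2, so R1C2 = 1.
1 is placed in row 2, which forces R2C1 = 3.
Column 1 now contains 3, leaving R3C1 = 4.
Row 3 already has 4; hence R3C2 = 3.
Row 3 already has 3, which forces R3C3 = 2.
Row 3 already has 2, which forces R3C4 = 1.
Column 1 already has 4, leaving R4C1 = 1.
Column 2 now contains 1; hence R4C2 = 4.
Cage a has sum 6, which forces R4C3 = 3.
Column 4 now contains 1, so R4C4 = 2.
Completed grid: 2 1 4 3 / 3 2 1 4 / 4 3 2 1 / 1 4 3 2.

3 2 1 4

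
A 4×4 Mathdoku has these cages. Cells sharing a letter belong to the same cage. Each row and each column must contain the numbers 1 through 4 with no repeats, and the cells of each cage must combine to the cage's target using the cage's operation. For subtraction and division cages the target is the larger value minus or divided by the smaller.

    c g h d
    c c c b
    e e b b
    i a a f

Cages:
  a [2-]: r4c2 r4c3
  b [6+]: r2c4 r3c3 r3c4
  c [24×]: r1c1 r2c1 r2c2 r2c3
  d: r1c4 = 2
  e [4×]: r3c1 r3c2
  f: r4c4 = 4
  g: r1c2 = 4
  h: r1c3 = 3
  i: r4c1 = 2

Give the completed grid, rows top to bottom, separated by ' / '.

1 4 3 2 / 3 2 4 1 / 4 1 2 3 / 2 3 1 4

G is a freebie, so r1c2 = 4.
H is a freebie, so r1c3 = 3.
D is a freebie, which forces r1c4 = 2.
4 is placed in column 2, which forces r3c2 = 1.
Row 3 now contains 1, leaving r3c3 = 2.
Cage i is given, leaving r4c1 = 2.
Row 4 now contains 2; hence r4c2 = 3.
Cage f is a single given cell, leaving r4c4 = 4.
2 is placed in row 1; hence r1c1 = 1.
Cage c has product 24, so r2c1 = 3.
Column 2 already has 3, which forces r2c2 = 2.
Cage c needs product 24, so r2c3 = 4.
The 3 cells of cage b must have sum 6; hence r2c4 = 1.
Row 3 now contains 1; hence r3c1 = 4.
Column 4 already has 4, leaving r3c4 = 3.
Row 4 already has 4, which forces r4c3 = 1.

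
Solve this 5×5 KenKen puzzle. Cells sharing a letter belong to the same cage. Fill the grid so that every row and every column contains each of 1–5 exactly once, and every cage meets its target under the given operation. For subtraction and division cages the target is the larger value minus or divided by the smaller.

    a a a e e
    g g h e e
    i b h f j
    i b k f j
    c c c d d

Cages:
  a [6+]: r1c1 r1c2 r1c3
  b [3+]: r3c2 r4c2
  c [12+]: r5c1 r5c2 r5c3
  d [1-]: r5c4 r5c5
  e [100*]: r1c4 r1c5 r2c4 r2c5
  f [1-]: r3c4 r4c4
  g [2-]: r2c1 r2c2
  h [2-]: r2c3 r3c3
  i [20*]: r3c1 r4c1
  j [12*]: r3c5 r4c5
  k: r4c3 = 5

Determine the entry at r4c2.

Cage k is given, so r4c3 = 5.
Cage i's pair has product 20; hence r3c1 = 5.
Row 4 now contains 5; hence r4c1 = 4.
Row 4 already has 4; hence r4c5 = 3.
Column 1 now contains 4, so r5c1 = 3.
3 is placed in row 5, which forces r5c3 = 4.
Column 5 now contains 3, leaving r3c5 = 4.
Row 5 now contains 4, so r5c2 = 5.
The only place for 4 in row 1 is r1c4.
Cage e has product 100, which forces r1c5 = 5.
Cage e needs product 100, so r2c4 = 5.
The 4 cells of cage e must have product 100, which forces r2c5 = 1.
1 is placed in column 5, leaving r5c5 = 2.
1 is placed in row 2, leaving r2c1 = 2.
Cage g's pair has difference 2, so r2c2 = 4.
1 is placed in row 2, so r2c3 = 3.
Cage h needs two cells with difference 2, leaving r3c3 = 1.
2 is placed in row 5; hence r5c4 = 1.
2 is placed in column 1, leaving r1c1 = 1.
Cage a has sum 6; hence r1c2 = 3.
Column 3 now contains 1, so r1c3 = 2.
1 is placed in row 3; hence r3c2 = 2.
The two cells of cage f must have difference 1, leaving r3c4 = 3.
Cage b needs two cells with sum 3, leaving r4c2 = 1.
Column 4 now contains 1; hence r4c4 = 2.
Filled in: 1 3 2 4 5 / 2 4 3 5 1 / 5 2 1 3 4 / 4 1 5 2 3 / 3 5 4 1 2.

1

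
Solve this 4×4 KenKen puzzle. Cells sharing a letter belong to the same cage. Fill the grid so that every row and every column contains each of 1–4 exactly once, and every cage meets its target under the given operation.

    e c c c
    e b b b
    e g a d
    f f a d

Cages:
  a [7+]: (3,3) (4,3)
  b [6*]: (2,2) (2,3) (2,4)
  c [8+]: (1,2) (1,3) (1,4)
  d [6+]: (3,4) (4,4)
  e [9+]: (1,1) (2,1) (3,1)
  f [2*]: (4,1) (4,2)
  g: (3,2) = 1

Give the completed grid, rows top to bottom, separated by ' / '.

2 4 1 3 / 4 3 2 1 / 3 1 4 2 / 1 2 3 4

Cage g is given, leaving (3,2) = 1.
1 is placed in column 2; hence (4,2) = 2.
Row 4 already has 2; hence (4,4) = 4.
Column 2 already has 2; hence (2,2) = 3.
Cage a needs two cells with sum 7, leaving (3,3) = 4.
4 is placed in column 4, so (3,4) = 2.
Row 4 already has 2, so (4,1) = 1.
Row 4 now contains 4, so (4,3) = 3.
Column 2 already has 3, which forces (1,2) = 4.
Column 3 now contains 3, leaving (1,3) = 1.
Cage c has sum 8, leaving (1,4) = 3.
The 3 cells of cage b must have product 6, which forces (2,3) = 2.
2 is placed in column 4, so (2,4) = 1.
Row 3 now contains 2; hence (3,1) = 3.
Row 1 now contains 4, leaving (1,1) = 2.
Row 2 already has 2; hence (2,1) = 4.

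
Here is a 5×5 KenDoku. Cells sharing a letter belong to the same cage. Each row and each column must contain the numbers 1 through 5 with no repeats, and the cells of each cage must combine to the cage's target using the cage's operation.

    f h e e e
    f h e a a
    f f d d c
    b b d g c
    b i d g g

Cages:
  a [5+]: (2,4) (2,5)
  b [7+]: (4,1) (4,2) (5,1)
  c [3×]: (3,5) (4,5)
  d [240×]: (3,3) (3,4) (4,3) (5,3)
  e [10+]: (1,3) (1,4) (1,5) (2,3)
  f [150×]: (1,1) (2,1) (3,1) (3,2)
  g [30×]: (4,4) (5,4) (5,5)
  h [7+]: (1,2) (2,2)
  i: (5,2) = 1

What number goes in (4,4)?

Cage f has product 150, which forces (3,2) = 5.
5 is placed in row 3, leaving (3,3) = 3.
The 4 cells of cage d must have product 240, leaving (3,4) = 4.
Row 3 already has 3; hence (3,5) = 1.
1 is placed in column 5, leaving (4,5) = 3.
Cage i is given, so (5,2) = 1.
Row 3 already has 3, leaving (3,1) = 2.
Cage b has sum 7; hence (4,1) = 1.
Column 1 already has 2; hence (5,1) = 4.
Row 5 now contains 4; hence (5,3) = 5.
Cage g needs product 30, leaving (5,4) = 3.
5 is placed in row 5, so (5,5) = 2.
Cage e needs sum 10, which forces (1,3) = 1.
Cage e has sum 10, leaving (1,4) = 2.
Cage e needs sum 10, leaving (1,5) = 5.
The 4 cells of cage e must have sum 10, so (2,3) = 2.
3 is placed in column 4, which forces (2,4) = 1.
Column 5 already has 2, which forces (2,5) = 4.
Cage b needs sum 7, which forces (4,2) = 2.
Column 3 already has 5, which forces (4,3) = 4.
The 3 cells of cage g must have product 30; hence (4,4) = 5.
5 is placed in row 1, which forces (1,1) = 3.
Cage h needs two cells with sum 7, so (1,2) = 4.
Cage f needs product 150, so (2,1) = 5.
Row 2 already has 4, so (2,2) = 3.
Completed grid: 3 4 1 2 5 / 5 3 2 1 4 / 2 5 3 4 1 / 1 2 4 5 3 / 4 1 5 3 2.

5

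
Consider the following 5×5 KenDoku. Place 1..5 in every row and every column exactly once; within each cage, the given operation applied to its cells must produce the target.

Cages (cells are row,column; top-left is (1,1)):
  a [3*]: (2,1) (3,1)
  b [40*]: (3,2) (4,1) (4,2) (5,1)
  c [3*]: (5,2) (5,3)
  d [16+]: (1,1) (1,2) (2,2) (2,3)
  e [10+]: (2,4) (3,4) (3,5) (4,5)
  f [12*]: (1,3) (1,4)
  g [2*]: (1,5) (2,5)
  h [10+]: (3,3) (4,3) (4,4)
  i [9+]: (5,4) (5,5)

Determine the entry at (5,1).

The only place for 1 in row 1 is (1,5).
Column 5 now contains 1, so (2,5) = 2.
The 4 cells of cage e must have sum 10, so (2,4) = 1.
The 4 cells of cage e must have sum 10, so (3,4) = 2.
Row 2 now contains 1, so (2,1) = 3.
Cage a needs two cells with product 3; hence (3,1) = 1.
Cage b has product 40, which forces (4,2) = 1.
Column 2 already has 1, leaving (5,2) = 3.
Row 5 now contains 3, which forces (5,3) = 1.
The only place for 2 in row 5 is (5,1).
Column 1 already has 2, leaving (1,1) = 5.
Cage d needs sum 16; hence (1,2) = 2.
Column 1 already has 5, which forces (4,1) = 4.
Row 4 now contains 4, which forces (4,3) = 2.
Row 4 now contains 4, so (4,5) = 3.
Cage b needs product 40, so (3,2) = 5.
Cage h needs sum 10; hence (3,3) = 3.
Column 5 already has 3, so (3,5) = 4.
3 is placed in row 4, which forces (4,4) = 5.
Column 4 already has 5, so (5,4) = 4.
Column 5 already has 4, so (5,5) = 5.
Column 3 already has 3, so (1,3) = 4.
4 is placed in column 4, leaving (1,4) = 3.
5 is placed in column 2; hence (2,2) = 4.
Cage d needs sum 16, so (2,3) = 5.
Filled in: 5 2 4 3 1 / 3 4 5 1 2 / 1 5 3 2 4 / 4 1 2 5 3 / 2 3 1 4 5.

2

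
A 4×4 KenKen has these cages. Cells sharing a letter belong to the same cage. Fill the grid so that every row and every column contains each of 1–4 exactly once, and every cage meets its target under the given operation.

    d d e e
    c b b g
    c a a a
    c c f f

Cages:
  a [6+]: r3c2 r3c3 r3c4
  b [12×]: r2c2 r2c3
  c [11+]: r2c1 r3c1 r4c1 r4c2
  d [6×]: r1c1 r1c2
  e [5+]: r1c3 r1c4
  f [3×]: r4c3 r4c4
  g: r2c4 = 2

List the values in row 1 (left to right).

3 2 1 4

Cage g is a single given cell, leaving r2c4 = 2.
Row 2 needs a 1, and only r2c1 is open for it.
The only place for 4 in row 3 is r3c1.
Column 1 already has 4, leaving r4c1 = 2.
Cage c has sum 11, so r4c2 = 4.
Column 1 now contains 2; hence r1c1 = 3.
Cage d's pair has product 6, so r1c2 = 2.
Column 2 now contains 4, leaving r2c2 = 3.
Cage b's pair has product 12; hence r2c3 = 4.
Column 2 now contains 3, which forces r3c2 = 1.
1 is placed in row 3, leaving r3c4 = 3.
Column 4 now contains 3, leaving r4c4 = 1.
4 is placed in column 3, leaving r1c3 = 1.
Column 4 now contains 1, which forces r1c4 = 4.
Row 3 now contains 3; hence r3c3 = 2.
Row 4 already has 1, so r4c3 = 3.
Filled in: 3 2 1 4 / 1 3 4 2 / 4 1 2 3 / 2 4 3 1.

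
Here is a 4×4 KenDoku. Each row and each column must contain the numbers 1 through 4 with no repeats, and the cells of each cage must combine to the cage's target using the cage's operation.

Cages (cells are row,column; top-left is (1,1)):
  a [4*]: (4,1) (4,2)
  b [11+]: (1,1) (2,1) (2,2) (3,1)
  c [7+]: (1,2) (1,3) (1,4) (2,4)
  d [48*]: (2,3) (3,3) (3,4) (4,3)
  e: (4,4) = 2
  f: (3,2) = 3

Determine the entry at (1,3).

Cage c has sum 7, so (2,4) = 1.
Cage f is given, so (3,2) = 3.
Cage e is given, which forces (4,4) = 2.
Column 4 now contains 2; hence (1,4) = 3.
Cage d has product 48; hence (3,3) = 1.
Column 4 now contains 2, which forces (3,4) = 4.
Cage b has sum 11, leaving (1,1) = 4.
Cage c needs sum 7, leaving (1,2) = 1.
1 is placed in column 3, so (1,3) = 2.
Cage b needs sum 11, which forces (2,1) = 3.
Cage b has sum 11; hence (2,2) = 2.
3 is placed in row 2, which forces (2,3) = 4.
Row 3 already has 4, leaving (3,1) = 2.
Column 1 now contains 4, so (4,1) = 1.
Column 2 already has 1; hence (4,2) = 4.
Column 3 now contains 4; hence (4,3) = 3.
The full grid is 4 1 2 3 / 3 2 4 1 / 2 3 1 4 / 1 4 3 2.

2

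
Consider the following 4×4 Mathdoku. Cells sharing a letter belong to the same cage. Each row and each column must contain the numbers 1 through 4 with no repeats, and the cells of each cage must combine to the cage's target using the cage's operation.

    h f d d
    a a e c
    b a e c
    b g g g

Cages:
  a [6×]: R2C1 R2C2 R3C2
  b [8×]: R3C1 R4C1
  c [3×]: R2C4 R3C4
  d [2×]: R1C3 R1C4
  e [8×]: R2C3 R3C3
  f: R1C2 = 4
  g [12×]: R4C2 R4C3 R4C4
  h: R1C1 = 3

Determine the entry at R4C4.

Cage h is given; hence R1C1 = 3.
Cage f is a single given cell, leaving R1C2 = 4.
In row 2, 4 can only go at R2C3, so R2C3 = 4.
Column 3 now contains 4, which forces R3C3 = 2.
Cage g has product 12, which forces R4C4 = 4.
2 is placed in column 3, leaving R1C3 = 1.
Cage d's pair has product 2, so R1C4 = 2.
Row 3 now contains 2; hence R3C1 = 4.
4 is placed in row 4, which forces R4C1 = 2.
Column 3 already has 1, leaving R4C3 = 3.
2 is placed in column 1, which forces R2C1 = 1.
Cage a has product 6, which forces R2C2 = 2.
Row 2 already has 1, so R2C4 = 3.
Cage a has product 6, leaving R3C2 = 3.
3 is placed in column 4, which forces R3C4 = 1.
3 is placed in row 4; hence R4C2 = 1.
Filled in: 3 4 1 2 / 1 2 4 3 / 4 3 2 1 / 2 1 3 4.

4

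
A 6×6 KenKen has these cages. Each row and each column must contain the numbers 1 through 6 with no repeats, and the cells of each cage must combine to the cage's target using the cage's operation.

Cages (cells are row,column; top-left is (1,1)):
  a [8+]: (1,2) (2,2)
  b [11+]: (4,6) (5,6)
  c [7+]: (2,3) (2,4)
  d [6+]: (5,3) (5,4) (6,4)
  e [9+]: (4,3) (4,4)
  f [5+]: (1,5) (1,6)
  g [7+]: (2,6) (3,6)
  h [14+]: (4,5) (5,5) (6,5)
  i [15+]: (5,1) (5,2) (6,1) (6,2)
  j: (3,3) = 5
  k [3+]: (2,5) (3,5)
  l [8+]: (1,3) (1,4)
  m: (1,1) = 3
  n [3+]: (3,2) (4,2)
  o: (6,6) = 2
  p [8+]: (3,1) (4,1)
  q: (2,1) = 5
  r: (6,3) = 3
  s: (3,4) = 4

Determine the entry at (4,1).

M is a freebie; hence (1,1) = 3.
Cage q is given, leaving (2,1) = 5.
Cage j is a single given cell, which forces (3,3) = 5.
Cage s is a single given cell, so (3,4) = 4.
Cage r is a single given cell, so (6,3) = 3.
Cage o is a single given cell, which forces (6,6) = 2.
Cage d has sum 6, leaving (5,3) = 2.
The 3 cells of cage d must have sum 6; hence (5,4) = 3.
Row 6 already has 2; hence (6,4) = 1.
2 is placed in column 3, so (1,3) = 6.
Cage l's pair has sum 8, leaving (1,4) = 2.
Cage c's pair has sum 7, which forces (2,3) = 1.
Column 4 now contains 1, so (2,4) = 6.
Row 2 already has 1, leaving (2,5) = 2.
Row 2 already has 6, which forces (2,6) = 4.
2 is placed in column 5, which forces (3,5) = 1.
Cage e's pair has sum 9; hence (4,3) = 4.
Column 4 already has 3, leaving (4,4) = 5.
Cage h needs sum 14; hence (4,5) = 3.
Row 4 already has 5, leaving (4,6) = 6.
Column 6 now contains 6, so (5,6) = 5.
2 is placed in row 1, leaving (1,2) = 5.
Column 5 now contains 1; hence (1,5) = 4.
4 is placed in column 6; hence (1,6) = 1.
Row 2 now contains 2, leaving (2,2) = 3.
Cage p's pair has sum 8, leaving (3,1) = 6.
Row 3 now contains 1; hence (3,2) = 2.
Column 6 now contains 6, leaving (3,6) = 3.
Row 4 already has 6, leaving (4,1) = 2.
Cage n's pair has sum 3, which forces (4,2) = 1.
Column 2 now contains 1, which forces (5,2) = 4.
5 is placed in row 5, leaving (5,5) = 6.
6 is placed in column 1, so (6,1) = 4.
4 is placed in column 2, leaving (6,2) = 6.
The 3 cells of cage h must have sum 14, so (6,5) = 5.
Row 5 already has 4; hence (5,1) = 1.
Filled in: 3 5 6 2 4 1 / 5 3 1 6 2 4 / 6 2 5 4 1 3 / 2 1 4 5 3 6 / 1 4 2 3 6 5 / 4 6 3 1 5 2.

2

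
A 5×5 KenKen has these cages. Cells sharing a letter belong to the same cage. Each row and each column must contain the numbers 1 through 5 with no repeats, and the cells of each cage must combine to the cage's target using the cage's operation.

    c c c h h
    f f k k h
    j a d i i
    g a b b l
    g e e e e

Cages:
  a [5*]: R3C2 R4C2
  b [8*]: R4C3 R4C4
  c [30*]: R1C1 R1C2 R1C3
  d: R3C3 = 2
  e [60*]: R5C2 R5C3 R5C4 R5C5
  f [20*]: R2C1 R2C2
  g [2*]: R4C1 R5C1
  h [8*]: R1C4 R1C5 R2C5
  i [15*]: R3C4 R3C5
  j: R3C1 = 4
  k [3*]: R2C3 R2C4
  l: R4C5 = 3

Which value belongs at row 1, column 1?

3

J is a freebie, leaving R3C1 = 4.
Cage d is given, leaving R3C3 = 2.
2 is placed in column 3; hence R4C3 = 4.
Row 4 already has 4, which forces R4C4 = 2.
L is a freebie, which forces R4C5 = 3.
Column 1 now contains 4, which forces R2C1 = 5.
The two cells of cage f must have product 20, which forces R2C2 = 4.
The two cells of cage i must have product 15, which forces R3C4 = 3.
Column 5 already has 3, leaving R3C5 = 5.
Row 4 now contains 2, so R4C1 = 1.
1 is placed in row 4, leaving R4C2 = 5.
Cage g needs two cells with product 2, leaving R5C1 = 2.
Column 1 already has 2, so R1C1 = 3.
Cage c needs product 30, so R1C2 = 2.
Cage c needs product 30, so R1C3 = 5.
Cage k's pair has product 3, leaving R2C3 = 3.
3 is placed in column 4, which forces R2C4 = 1.
1 is placed in row 2, leaving R2C5 = 2.
5 is placed in row 3; hence R3C2 = 1.
Column 2 already has 1, leaving R5C2 = 3.
Column 3 now contains 3, which forces R5C3 = 1.
Row 5 now contains 1, which forces R5C5 = 4.
1 is placed in column 4, leaving R1C4 = 4.
Column 5 already has 4; hence R1C5 = 1.
Row 5 now contains 4, leaving R5C4 = 5.
The full grid is 3 2 5 4 1 / 5 4 3 1 2 / 4 1 2 3 5 / 1 5 4 2 3 / 2 3 1 5 4.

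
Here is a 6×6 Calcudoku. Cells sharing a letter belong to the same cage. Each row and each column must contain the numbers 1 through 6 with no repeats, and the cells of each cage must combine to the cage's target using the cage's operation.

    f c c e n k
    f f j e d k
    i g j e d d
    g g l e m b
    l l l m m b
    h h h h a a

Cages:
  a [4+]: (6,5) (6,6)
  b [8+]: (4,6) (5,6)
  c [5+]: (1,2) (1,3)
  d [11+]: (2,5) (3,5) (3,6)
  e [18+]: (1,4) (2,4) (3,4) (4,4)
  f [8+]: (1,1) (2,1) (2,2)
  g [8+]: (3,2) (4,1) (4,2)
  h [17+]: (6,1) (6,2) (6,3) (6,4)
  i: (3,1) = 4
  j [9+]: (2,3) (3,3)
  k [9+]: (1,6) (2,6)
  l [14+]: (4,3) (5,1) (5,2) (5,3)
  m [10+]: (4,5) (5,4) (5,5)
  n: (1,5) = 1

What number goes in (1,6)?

4

N is a freebie; hence (1,5) = 1.
I is a freebie, which forces (3,1) = 4.
1 is placed in column 5, which forces (6,5) = 3.
Row 6 already has 3; hence (6,6) = 1.
Row 3 needs a 1, and only (3,2) is open for it.
The only place for 1 in row 2 is (2,1).
Row 4 needs a 1, and only (4,3) is open for it.
The only place for 1 in row 5 is (5,4).
In column 4, 2 can only go at (6,4), so (6,4) = 2.
The pair (1,2)/(1,3) in row 1 holds {2, 3}, which forces (1,1) = 5.
Cage f has sum 8, leaving (2,2) = 2.
5 is placed in column 1, so (6,1) = 6.
Column 2 already has 2, leaving (1,2) = 3.
The two cells of cage c must have sum 5, which forces (1,3) = 2.
In column 2, 6 can only go at (5,2), so (5,2) = 6.
Row 4 needs a 2, and only (4,1) is open for it.
The 3 cells of cage g must have sum 8, which forces (4,2) = 5.
Row 4 now contains 5, so (4,5) = 4.
Column 1 now contains 2, leaving (5,1) = 3.
Cage l needs sum 14, so (5,3) = 4.
Column 5 already has 4, leaving (5,5) = 5.
5 is placed in row 5, leaving (5,6) = 2.
5 is placed in column 2, which forces (6,2) = 4.
Column 3 now contains 4, which forces (6,3) = 5.
Column 5 already has 4, which forces (2,5) = 6.
Column 5 now contains 5, which forces (3,5) = 2.
Cage d needs sum 11, so (3,6) = 3.
Cage b's pair has sum 8, leaving (4,6) = 6.
Column 6 now contains 6, which forces (1,6) = 4.
Row 2 already has 6, which forces (2,3) = 3.
3 is placed in column 6; hence (2,6) = 5.
3 is placed in row 3, leaving (3,3) = 6.
6 is placed in row 3, which forces (3,4) = 5.
Row 4 now contains 6, which forces (4,4) = 3.
Row 1 already has 4, which forces (1,4) = 6.
Row 2 now contains 5, leaving (2,4) = 4.
Completed grid: 5 3 2 6 1 4 / 1 2 3 4 6 5 / 4 1 6 5 2 3 / 2 5 1 3 4 6 / 3 6 4 1 5 2 / 6 4 5 2 3 1.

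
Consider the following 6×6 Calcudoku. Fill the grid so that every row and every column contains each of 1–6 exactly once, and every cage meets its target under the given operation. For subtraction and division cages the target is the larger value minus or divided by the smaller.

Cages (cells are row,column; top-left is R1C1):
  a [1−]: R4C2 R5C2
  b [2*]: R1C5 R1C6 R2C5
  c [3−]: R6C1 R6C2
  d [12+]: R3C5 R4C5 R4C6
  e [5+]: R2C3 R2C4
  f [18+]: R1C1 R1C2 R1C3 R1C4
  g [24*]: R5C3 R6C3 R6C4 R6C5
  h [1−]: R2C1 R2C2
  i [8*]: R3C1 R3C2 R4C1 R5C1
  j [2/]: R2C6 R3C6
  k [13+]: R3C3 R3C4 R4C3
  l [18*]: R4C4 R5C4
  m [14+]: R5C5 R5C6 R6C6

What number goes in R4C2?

The 3 cells of cage b must have product 2; hence R1C5 = 2.
Cage b has product 2, which forces R1C6 = 1.
The 3 cells of cage b must have product 2, which forces R2C5 = 1.
Cage i needs product 8, leaving R3C2 = 1.
The only place for 1 in row 4 is R4C1.
In row 5, 1 can only go at R5C3, so R5C3 = 1.
Row 6 needs a 1, and only R6C4 is open for it.
The only place for 3 in row 6 is R6C6.
Cage j needs two cells with quotient 2, which forces R2C6 = 4.
Column 6 now contains 3, leaving R3C6 = 2.
Column 6 already has 2, so R4C6 = 5.
Column 6 now contains 5; hence R5C6 = 6.
Row 3 already has 2, so R3C1 = 4.
Row 3 now contains 4, so R3C5 = 3.
Cage l's pair has product 18, which forces R4C4 = 6.
Column 5 already has 3, leaving R4C5 = 4.
The 4 cells of cage i must have product 8; hence R5C1 = 2.
Row 5 already has 6, leaving R5C4 = 3.
Row 5 already has 6; hence R5C5 = 5.
Column 1 now contains 2; hence R6C1 = 5.
Row 6 already has 5, so R6C2 = 2.
Column 5 already has 4; hence R6C5 = 6.
Column 1 now contains 5, which forces R2C1 = 6.
Cage h's pair has difference 1, so R2C2 = 5.
Cage e's pair has sum 5; hence R2C3 = 3.
Column 4 already has 3, which forces R2C4 = 2.
The 3 cells of cage k must have sum 13; hence R3C3 = 6.
Column 4 now contains 6, so R3C4 = 5.
Column 2 now contains 2, leaving R4C2 = 3.
The 3 cells of cage k must have sum 13; hence R4C3 = 2.
5 is placed in row 5, so R5C2 = 4.
Row 6 already has 6, leaving R6C3 = 4.
Column 1 already has 6, leaving R1C1 = 3.
4 is placed in column 2, which forces R1C2 = 6.
Column 3 now contains 4, so R1C3 = 5.
5 is placed in column 4, leaving R1C4 = 4.
Filled in: 3 6 5 4 2 1 / 6 5 3 2 1 4 / 4 1 6 5 3 2 / 1 3 2 6 4 5 / 2 4 1 3 5 6 / 5 2 4 1 6 3.

3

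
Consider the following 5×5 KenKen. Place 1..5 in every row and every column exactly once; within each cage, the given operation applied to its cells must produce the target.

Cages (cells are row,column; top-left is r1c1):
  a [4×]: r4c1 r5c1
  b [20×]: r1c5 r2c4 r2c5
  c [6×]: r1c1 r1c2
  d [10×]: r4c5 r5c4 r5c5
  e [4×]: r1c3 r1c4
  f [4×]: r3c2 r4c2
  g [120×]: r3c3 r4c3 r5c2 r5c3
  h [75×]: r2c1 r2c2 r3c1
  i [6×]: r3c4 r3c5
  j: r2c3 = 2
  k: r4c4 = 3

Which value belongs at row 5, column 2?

Cage h has product 75, leaving r2c1 = 3.
The 3 cells of cage h must have product 75, so r2c2 = 5.
Cage j is given, which forces r2c3 = 2.
Cage h has product 75, so r3c1 = 5.
Cage k is given, so r4c4 = 3.
Column 1 now contains 3, leaving r1c1 = 2.
Cage c needs two cells with product 6, so r1c2 = 3.
The 3 cells of cage b must have product 20, which forces r1c5 = 5.
Column 4 now contains 3, leaving r3c4 = 2.
The two cells of cage i must have product 6, which forces r3c5 = 3.
Cage g needs product 120; hence r5c2 = 2.
Row 5 now contains 2, which forces r5c5 = 1.
The 3 cells of cage b must have product 20; hence r2c4 = 1.
Column 5 now contains 1, leaving r2c5 = 4.
Row 3 already has 3, so r3c3 = 4.
The two cells of cage a must have product 4; hence r4c1 = 1.
Row 4 already has 1, leaving r4c2 = 4.
Cage g needs product 120, which forces r4c3 = 5.
Column 5 now contains 1; hence r4c5 = 2.
Row 5 now contains 1, which forces r5c1 = 4.
Cage g needs product 120, which forces r5c3 = 3.
Row 5 now contains 1, leaving r5c4 = 5.
4 is placed in column 3, leaving r1c3 = 1.
1 is placed in column 4; hence r1c4 = 4.
Row 3 already has 4, so r3c2 = 1.
The full grid is 2 3 1 4 5 / 3 5 2 1 4 / 5 1 4 2 3 / 1 4 5 3 2 / 4 2 3 5 1.

2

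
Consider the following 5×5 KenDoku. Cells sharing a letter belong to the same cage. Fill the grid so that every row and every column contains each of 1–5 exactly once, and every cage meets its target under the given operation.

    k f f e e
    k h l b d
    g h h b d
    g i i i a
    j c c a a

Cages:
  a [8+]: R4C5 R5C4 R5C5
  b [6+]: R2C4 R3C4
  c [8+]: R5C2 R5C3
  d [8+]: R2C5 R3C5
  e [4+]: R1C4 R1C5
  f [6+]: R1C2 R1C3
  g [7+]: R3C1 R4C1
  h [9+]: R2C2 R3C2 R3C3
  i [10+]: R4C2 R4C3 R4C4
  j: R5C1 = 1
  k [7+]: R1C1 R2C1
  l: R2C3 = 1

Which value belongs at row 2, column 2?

4

Cage l is given; hence R2C3 = 1.
J is a freebie; hence R5C1 = 1.
Column 5 needs a 4, and only R5C5 is open for it.
The only place for 2 in row 5 is R5C4.
Cage b needs two cells with sum 6, which forces R2C4 = 5.
5 is placed in row 2, leaving R2C5 = 3.
The two cells of cage b must have sum 6, which forces R3C4 = 1.
3 is placed in column 5, so R3C5 = 5.
Cage a needs sum 8, leaving R4C5 = 2.
1 is placed in column 4, so R1C4 = 3.
3 is placed in column 5; hence R1C5 = 1.
Cage i needs sum 10, so R4C2 = 1.
The 3 cells of cage i must have sum 10, so R4C3 = 5.
Cage i has sum 10, leaving R4C4 = 4.
5 is placed in column 3; hence R5C3 = 3.
Row 1 already has 3, so R1C1 = 5.
Cage k's pair has sum 7, which forces R2C1 = 2.
Row 2 now contains 2, which forces R2C2 = 4.
The two cells of cage g must have sum 7, which forces R3C1 = 4.
Cage h has sum 9, leaving R3C2 = 3.
Row 3 already has 4; hence R3C3 = 2.
4 is placed in row 4; hence R4C1 = 3.
Row 5 already has 3, leaving R5C2 = 5.
Column 2 now contains 4; hence R1C2 = 2.
Column 3 now contains 2, which forces R1C3 = 4.
The full grid is 5 2 4 3 1 / 2 4 1 5 3 / 4 3 2 1 5 / 3 1 5 4 2 / 1 5 3 2 4.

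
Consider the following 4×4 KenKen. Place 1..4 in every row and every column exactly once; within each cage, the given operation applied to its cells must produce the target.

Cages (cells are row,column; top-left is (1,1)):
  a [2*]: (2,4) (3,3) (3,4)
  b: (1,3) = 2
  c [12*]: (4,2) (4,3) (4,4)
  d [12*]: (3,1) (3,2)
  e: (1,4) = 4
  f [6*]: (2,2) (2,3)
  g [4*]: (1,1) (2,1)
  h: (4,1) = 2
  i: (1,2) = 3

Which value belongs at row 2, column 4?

Cage i is a single given cell; hence (1,2) = 3.
Cage b is a single given cell; hence (1,3) = 2.
Cage e is given, which forces (1,4) = 4.
3 is placed in column 2; hence (2,2) = 2.
2 is placed in column 3, leaving (2,3) = 3.
The 3 cells of cage a must have product 2; hence (2,4) = 1.
3 is placed in column 2, leaving (3,2) = 4.
Cage a needs product 2; hence (3,3) = 1.
Cage a needs product 2, which forces (3,4) = 2.
H is a freebie, leaving (4,1) = 2.
Column 2 already has 4, which forces (4,2) = 1.
Column 3 now contains 1; hence (4,3) = 4.
1 is placed in column 4, so (4,4) = 3.
Row 1 already has 4, which forces (1,1) = 1.
Row 2 already has 1, so (2,1) = 4.
Row 3 already has 4; hence (3,1) = 3.
Completed grid: 1 3 2 4 / 4 2 3 1 / 3 4 1 2 / 2 1 4 3.

1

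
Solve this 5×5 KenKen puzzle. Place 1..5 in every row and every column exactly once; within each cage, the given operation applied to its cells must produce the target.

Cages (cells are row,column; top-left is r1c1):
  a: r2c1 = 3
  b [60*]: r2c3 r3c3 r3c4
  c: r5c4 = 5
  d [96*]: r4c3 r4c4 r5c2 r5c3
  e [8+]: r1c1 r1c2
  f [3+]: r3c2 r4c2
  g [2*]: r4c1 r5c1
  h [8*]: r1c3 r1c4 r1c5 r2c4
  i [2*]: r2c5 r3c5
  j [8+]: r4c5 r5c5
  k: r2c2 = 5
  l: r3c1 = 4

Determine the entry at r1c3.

1

Cage a is given; hence r2c1 = 3.
Cage k is given, leaving r2c2 = 5.
Row 2 already has 5, so r2c3 = 4.
Cage h needs product 8; hence r2c4 = 1.
Row 2 now contains 1, which forces r2c5 = 2.
L is a freebie, which forces r3c1 = 4.
Column 5 already has 2, leaving r3c5 = 1.
C is a freebie, leaving r5c4 = 5.
Row 5 already has 5; hence r5c5 = 3.
3 is placed in column 1, so r1c1 = 5.
5 is placed in column 2, so r1c2 = 3.
The 4 cells of cage h must have product 8, so r1c3 = 1.
The 4 cells of cage h must have product 8, so r1c4 = 2.
1 is placed in column 5, leaving r1c5 = 4.
Row 3 already has 1, which forces r3c2 = 2.
The 3 cells of cage b must have product 60, leaving r3c3 = 5.
Column 4 already has 5, leaving r3c4 = 3.
Cage f needs two cells with sum 3, which forces r4c2 = 1.
The 4 cells of cage d must have product 96, leaving r4c3 = 3.
The 4 cells of cage d must have product 96; hence r4c4 = 4.
Column 5 now contains 3, leaving r4c5 = 5.
Cage d needs product 96; hence r5c2 = 4.
3 is placed in row 5, which forces r5c3 = 2.
1 is placed in row 4, so r4c1 = 2.
2 is placed in row 5, which forces r5c1 = 1.
The full grid is 5 3 1 2 4 / 3 5 4 1 2 / 4 2 5 3 1 / 2 1 3 4 5 / 1 4 2 5 3.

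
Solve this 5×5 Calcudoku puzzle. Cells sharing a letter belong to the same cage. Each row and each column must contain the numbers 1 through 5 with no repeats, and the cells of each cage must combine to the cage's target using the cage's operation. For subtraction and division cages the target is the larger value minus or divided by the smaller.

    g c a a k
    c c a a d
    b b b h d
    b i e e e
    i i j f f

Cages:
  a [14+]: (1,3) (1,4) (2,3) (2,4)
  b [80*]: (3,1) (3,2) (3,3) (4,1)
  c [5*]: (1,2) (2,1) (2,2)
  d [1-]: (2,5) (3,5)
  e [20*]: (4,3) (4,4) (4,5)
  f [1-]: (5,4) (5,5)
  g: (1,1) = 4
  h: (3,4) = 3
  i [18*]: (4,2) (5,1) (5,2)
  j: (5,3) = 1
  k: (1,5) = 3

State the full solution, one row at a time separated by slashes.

Cage g is a single given cell, which forces (1,1) = 4.
Cage c has product 5, so (1,2) = 1.
Cage k is given, leaving (1,5) = 3.
Cage c has product 5, leaving (2,1) = 1.
The 3 cells of cage c must have product 5, so (2,2) = 5.
1 is placed in column 1, leaving (3,1) = 5.
H is a freebie; hence (3,4) = 3.
Column 1 now contains 4, leaving (4,1) = 2.
Cage i needs product 18, leaving (4,2) = 3.
Cage i needs product 18; hence (5,1) = 3.
Cage i needs product 18, so (5,2) = 2.
J is a freebie, which forces (5,3) = 1.
The 4 cells of cage a must have sum 14, which forces (2,3) = 3.
Cage a needs sum 14, so (2,4) = 4.
The two cells of cage d must have difference 1; hence (2,5) = 2.
Column 2 now contains 2, so (3,2) = 4.
Cage b needs product 80, leaving (3,3) = 2.
Cage d needs two cells with difference 1, leaving (3,5) = 1.
4 is placed in column 4, which forces (5,4) = 5.
5 is placed in row 5; hence (5,5) = 4.
Column 3 now contains 2; hence (1,3) = 5.
Column 4 already has 5, leaving (1,4) = 2.
Cage e has product 20, leaving (4,3) = 4.
Column 4 already has 5; hence (4,4) = 1.
4 is placed in column 5, so (4,5) = 5.

4 1 5 2 3 / 1 5 3 4 2 / 5 4 2 3 1 / 2 3 4 1 5 / 3 2 1 5 4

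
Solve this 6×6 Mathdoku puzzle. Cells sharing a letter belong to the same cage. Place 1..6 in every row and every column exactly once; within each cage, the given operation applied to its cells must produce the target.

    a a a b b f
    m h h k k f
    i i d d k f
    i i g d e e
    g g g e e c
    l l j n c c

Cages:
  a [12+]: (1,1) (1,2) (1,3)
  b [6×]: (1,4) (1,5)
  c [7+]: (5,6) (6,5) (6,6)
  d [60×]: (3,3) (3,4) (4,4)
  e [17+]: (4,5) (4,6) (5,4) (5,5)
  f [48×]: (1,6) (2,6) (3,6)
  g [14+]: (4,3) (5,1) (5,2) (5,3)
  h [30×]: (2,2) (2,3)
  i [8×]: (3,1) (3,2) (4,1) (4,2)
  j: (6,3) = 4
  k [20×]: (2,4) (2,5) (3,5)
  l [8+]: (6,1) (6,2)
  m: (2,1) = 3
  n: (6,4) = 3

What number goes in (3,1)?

M is a freebie, leaving (2,1) = 3.
J is a freebie, leaving (6,3) = 4.
Cage n is a single given cell, leaving (6,4) = 3.
Row 3 needs a 3, and only (3,3) is open for it.
Row 3 needs a 6, and only (3,6) is open for it.
The only place for 5 in row 6 is (6,6).
Cage c needs sum 7, which forces (5,6) = 1.
The 3 cells of cage c must have sum 7, so (6,5) = 1.
In row 2, 1 can only go at (2,4), so (2,4) = 1.
1 is placed in column 4, so (1,4) = 2.
Cage b's pair has product 6, leaving (1,5) = 3.
Row 1 now contains 2, leaving (1,6) = 4.
Column 6 now contains 4, which forces (2,6) = 2.
Column 6 now contains 2; hence (4,6) = 3.
Row 2 needs a 4, and only (2,5) is open for it.
Column 5 now contains 4, so (3,5) = 5.
Cage e needs sum 17, so (4,5) = 6.
Cage e needs sum 17, which forces (5,4) = 6.
The 4 cells of cage e must have sum 17, so (5,5) = 2.
Row 3 already has 5, so (3,4) = 4.
Cage g needs sum 14, leaving (4,3) = 2.
Cage d has product 60, leaving (4,4) = 5.
Cage g needs sum 14; hence (5,1) = 4.
Cage g has sum 14; hence (5,2) = 3.
Row 5 already has 2, leaving (5,3) = 5.
Cage h needs two cells with product 30, so (2,2) = 5.
Column 3 now contains 5, leaving (2,3) = 6.
Cage i needs product 8, which forces (3,1) = 2.
Cage i needs product 8, leaving (3,2) = 1.
Column 1 already has 4, leaving (4,1) = 1.
Cage i needs product 8, which forces (4,2) = 4.
2 is placed in column 1; hence (6,1) = 6.
Row 6 already has 6, so (6,2) = 2.
Column 1 already has 6, which forces (1,1) = 5.
Column 2 already has 1, leaving (1,2) = 6.
6 is placed in column 3, which forces (1,3) = 1.
Filled in: 5 6 1 2 3 4 / 3 5 6 1 4 2 / 2 1 3 4 5 6 / 1 4 2 5 6 3 / 4 3 5 6 2 1 / 6 2 4 3 1 5.

2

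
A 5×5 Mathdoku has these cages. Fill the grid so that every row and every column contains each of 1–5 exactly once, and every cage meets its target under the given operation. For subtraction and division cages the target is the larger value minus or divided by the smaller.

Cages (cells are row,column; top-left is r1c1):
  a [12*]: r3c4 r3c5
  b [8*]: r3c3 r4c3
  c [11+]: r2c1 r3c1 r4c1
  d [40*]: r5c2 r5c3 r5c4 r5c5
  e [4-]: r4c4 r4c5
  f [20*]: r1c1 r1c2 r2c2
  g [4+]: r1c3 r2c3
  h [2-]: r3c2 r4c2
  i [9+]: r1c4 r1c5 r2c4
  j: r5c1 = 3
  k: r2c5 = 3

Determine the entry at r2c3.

Cage k is given, so r2c5 = 3.
Column 5 already has 3, leaving r3c5 = 4.
Cage j is a single given cell, which forces r5c1 = 3.
The two cells of cage g must have sum 4; hence r1c3 = 3.
3 is placed in row 1, which forces r1c4 = 5.
Row 2 already has 3; hence r2c3 = 1.
Row 3 already has 4, leaving r3c3 = 2.
Row 3 already has 4, which forces r3c4 = 3.
Cage b needs two cells with product 8, so r4c3 = 4.
Column 4 already has 5, leaving r4c4 = 1.
Row 4 now contains 1, which forces r4c5 = 5.
Column 3 already has 4; hence r5c3 = 5.
Cage i needs sum 9, leaving r1c5 = 2.
Cage c needs sum 11, so r2c1 = 4.
The 3 cells of cage f must have product 20, which forces r2c2 = 5.
Cage i needs sum 9; hence r2c4 = 2.
2 is placed in row 3, which forces r3c1 = 5.
Column 2 already has 5, which forces r3c2 = 1.
Row 4 now contains 5, which forces r4c1 = 2.
Row 4 now contains 5, leaving r4c2 = 3.
Column 4 now contains 2, which forces r5c4 = 4.
Column 5 now contains 2, leaving r5c5 = 1.
Column 1 now contains 4; hence r1c1 = 1.
1 is placed in column 2, leaving r1c2 = 4.
Row 5 now contains 4, so r5c2 = 2.
Completed grid: 1 4 3 5 2 / 4 5 1 2 3 / 5 1 2 3 4 / 2 3 4 1 5 / 3 2 5 4 1.

1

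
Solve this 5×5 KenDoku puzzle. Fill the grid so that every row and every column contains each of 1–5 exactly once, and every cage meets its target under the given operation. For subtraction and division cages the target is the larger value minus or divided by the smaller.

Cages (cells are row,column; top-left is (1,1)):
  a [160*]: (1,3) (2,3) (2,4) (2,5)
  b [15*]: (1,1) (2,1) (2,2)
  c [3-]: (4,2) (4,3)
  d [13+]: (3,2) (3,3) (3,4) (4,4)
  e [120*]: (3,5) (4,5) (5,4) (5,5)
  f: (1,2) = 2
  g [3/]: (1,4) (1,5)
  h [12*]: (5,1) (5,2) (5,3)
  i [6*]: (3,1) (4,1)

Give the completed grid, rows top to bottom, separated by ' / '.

5 2 4 3 1 / 1 3 5 4 2 / 3 5 2 1 4 / 2 4 1 5 3 / 4 1 3 2 5

F is a freebie; hence (1,2) = 2.
Cage a has product 160, so (1,3) = 4.
In row 1, 5 can only go at (1,1), so (1,1) = 5.
In column 1, 4 can only go at (5,1), so (5,1) = 4.
Column 1 needs a 1, and only (2,1) is open for it.
Row 2 already has 1, leaving (2,2) = 3.
3 is placed in column 2, so (5,2) = 1.
Row 5 now contains 1, which forces (5,3) = 3.
Column 5 needs a 1, and only (1,5) is open for it.
Row 1 now contains 1; hence (1,4) = 3.
In row 4, 1 can only go at (4,3), so (4,3) = 1.
Column 3 now contains 1; hence (3,3) = 2.
The two cells of cage c must have difference 3, so (4,2) = 4.
4 is placed in row 4, so (4,5) = 3.
Column 3 now contains 2, so (2,3) = 5.
Row 3 already has 2, so (3,1) = 3.
4 is placed in column 2; hence (3,2) = 5.
Column 5 now contains 3; hence (3,5) = 4.
3 is placed in row 4, which forces (4,1) = 2.
Row 4 already has 2, so (4,4) = 5.
5 is placed in column 4, leaving (5,4) = 2.
2 is placed in row 5, leaving (5,5) = 5.
Column 4 already has 2, so (2,4) = 4.
Column 5 now contains 4, leaving (2,5) = 2.
Row 3 already has 4, which forces (3,4) = 1.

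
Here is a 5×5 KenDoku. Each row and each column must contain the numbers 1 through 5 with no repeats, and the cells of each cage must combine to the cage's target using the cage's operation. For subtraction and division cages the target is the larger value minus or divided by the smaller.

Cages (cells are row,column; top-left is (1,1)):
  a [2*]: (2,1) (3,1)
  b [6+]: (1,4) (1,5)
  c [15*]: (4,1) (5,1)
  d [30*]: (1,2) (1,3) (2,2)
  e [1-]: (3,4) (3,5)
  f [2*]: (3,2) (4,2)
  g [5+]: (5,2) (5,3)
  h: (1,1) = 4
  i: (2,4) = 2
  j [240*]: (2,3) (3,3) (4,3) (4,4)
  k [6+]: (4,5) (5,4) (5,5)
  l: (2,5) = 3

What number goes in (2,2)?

5

Cage h is a single given cell, leaving (1,1) = 4.
Cage i is a single given cell, which forces (2,4) = 2.
Cage l is given, so (2,5) = 3.
Cage j has product 240, which forces (4,4) = 4.
Row 2 already has 2; hence (2,1) = 1.
3 is placed in row 2, which forces (2,2) = 5.
Row 2 already has 5, which forces (2,3) = 4.
The two cells of cage a must have product 2, so (3,1) = 2.
Row 3 now contains 2, so (3,2) = 1.
Row 3 now contains 2; hence (3,5) = 4.
Column 2 already has 1, which forces (4,2) = 2.
Row 4 already has 2; hence (4,5) = 1.
Column 5 now contains 1, leaving (5,5) = 2.
Column 2 already has 2, which forces (1,2) = 3.
The 3 cells of cage d must have product 30, leaving (1,3) = 2.
Cage b's pair has sum 6, so (1,4) = 1.
Column 5 now contains 1, which forces (1,5) = 5.
Cage g's pair has sum 5, leaving (5,2) = 4.
Cage g's pair has sum 5, which forces (5,3) = 1.
Cage k has sum 6; hence (5,4) = 3.
Column 4 already has 3, so (3,4) = 5.
The two cells of cage c must have product 15, which forces (4,1) = 3.
3 is placed in row 4, so (4,3) = 5.
Row 5 now contains 3, which forces (5,1) = 5.
Row 3 already has 5; hence (3,3) = 3.
Completed grid: 4 3 2 1 5 / 1 5 4 2 3 / 2 1 3 5 4 / 3 2 5 4 1 / 5 4 1 3 2.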